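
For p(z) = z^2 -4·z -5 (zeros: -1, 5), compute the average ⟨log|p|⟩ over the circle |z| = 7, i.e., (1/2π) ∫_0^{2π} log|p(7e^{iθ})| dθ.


Zeros: -1, 5; r = 7.
Inside |z| < r: -1, 5. Outside (|z| ≥ r): ∅.
p(0) = -5, so log|p(0)| = log(5) = 1.6094.
Apply Jensen: I(r) = log|p(0)| + Σ_k log(r/|z_k|), summed over zeros inside |z| < r.
  log(r/|z_k|) for z_k = -1: log(7/1) = 1.9459
  log(r/|z_k|) for z_k = 5: log(7/5) = 0.3365
Sum over inside zeros: 2.2824.
I(r) = log|p(0)| + (inside sum) = 1.6094 + 2.2824 = 3.8918.
Closed form (all zeros inside, monic): I(r) = n·log(r) = 2·log(7) = 3.8918. ✓

I(r) ≈ 3.8918.


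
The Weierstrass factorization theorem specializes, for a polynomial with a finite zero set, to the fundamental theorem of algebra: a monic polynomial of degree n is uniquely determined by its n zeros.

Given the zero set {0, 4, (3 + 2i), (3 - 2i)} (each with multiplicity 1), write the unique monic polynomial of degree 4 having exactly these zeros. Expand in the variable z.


The polynomial is p(z) = ∏_{α ∈ S} (z − α), where S = {0, 4, (3 + 2i), (3 - 2i)}.
Expanding the product yields: p(z) = z^4 -10·z^3 + 37·z^2 -52·z.
Note conjugate pairs combine to real quadratics: (z − (3+2i))(z − (3−2i)) = z² − 6z + 13.
The resulting polynomial has degree 4 and real coefficients as required.

p(z) = z^4 -10·z^3 + 37·z^2 -52·z.


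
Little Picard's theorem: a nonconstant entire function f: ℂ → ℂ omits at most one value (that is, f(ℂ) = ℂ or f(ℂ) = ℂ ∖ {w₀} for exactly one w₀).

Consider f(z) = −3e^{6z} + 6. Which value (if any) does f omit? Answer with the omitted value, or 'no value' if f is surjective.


Little Picard bounds the complement of f(ℂ) to at most one point.
e^{6z} is never zero on ℂ, so -3·e^{6z} takes every value in ℂ ∖ {0}. Adding 6 shifts the range to ℂ ∖ {6}. Thus f omits exactly the value 6.

Omitted value: 6.


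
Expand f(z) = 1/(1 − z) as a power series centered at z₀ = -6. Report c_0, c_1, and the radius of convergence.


Let w = z − z₀, so z = z₀ + w.
Then 1 − z = 1 − (z₀ + w) = (1 − z₀) − w = 7 − w.
f(z) = 1/(7 − w) = (1/(7)) · 1/(1 − w/(7)) = Σ_{n≥0} w^n / (7)^(n+1).
So c_n = 1/(7)^(n+1):
  c_0 = 1/(7)^1 = 1/7.
  c_1 = 1/(7)^2 = 1/49.
The series is valid for |w/d| < 1, i.e. |z − z₀| < |d|.
Radius of convergence: R = |1 − z₀| = |7| = 7 (distance from z₀ to the singularity z = 1).

c_0 = 1/7, c_1 = 1/49; R = 7.


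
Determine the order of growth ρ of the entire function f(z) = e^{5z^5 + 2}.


|e^{5z^5 + 2}| = e^{Re(5·z^5) + 2} ≤ e^{5|z|^5 + 2} = e^{5r^5 + 2} on |z| = r, so ρ ≤ 5. Choosing z on |z|=r so that 5·z^5 is real positive (always possible by picking arg z appropriately) gives |f(z)| = e^{5r^5 + 2}, matching the bound. The additive constant 2 does not affect log log M(r) ~ 5·log r. Hence ρ = 5.
Therefore ρ = 5.

Order ρ = 5.


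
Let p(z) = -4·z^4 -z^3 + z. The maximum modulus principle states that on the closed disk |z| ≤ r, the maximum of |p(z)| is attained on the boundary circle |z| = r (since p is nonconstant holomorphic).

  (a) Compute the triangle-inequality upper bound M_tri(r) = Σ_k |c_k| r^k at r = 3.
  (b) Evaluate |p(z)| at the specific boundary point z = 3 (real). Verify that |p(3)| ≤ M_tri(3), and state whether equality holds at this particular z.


Coefficients: c_0 = 0, c_1 = 1, c_2 = 0, c_3 = -1, c_4 = -4. Radius r = 3.
Part (a). Triangle bound: M_tri(r) = Σ_k |c_k| r^k
  = |0|·3^0 + |1|·3^1 + |0|·3^2 + |-1|·3^3 + |-4|·3^4
  = 0 + 3 + 0 + 27 + 324 = 354.
This bounds M(r) := max_{|z|=r} |p(z)| from above; equality holds iff all terms c_k z^k can be made to align in phase at a single z on |z|=r.
Part (b). At z = 3 (real, on the circle |z| = r):
  p(3) = (0)·3^0 + (1)·3^1 + (0)·3^2 + (-1)·3^3 + (-4)·3^4 = -348.
  |p(3)| = 348.
Check: |p(3)| = 348 ≤ 354 = M_tri(3). ✓ Equality does not hold at z = 3 (the coefficients have mixed signs, so the terms do not all align in phase there).

M_tri(3) = 354; |p(3)| = 348; equality at z=3: no.


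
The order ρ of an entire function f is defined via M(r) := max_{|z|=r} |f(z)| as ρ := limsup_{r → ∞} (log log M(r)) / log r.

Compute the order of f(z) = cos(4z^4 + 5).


Write cos(w) = (e^{iw} ± e^{−iw})/(2 or 2i), so |cos(w)| ≤ e^{|w|}. With w = 4z^4 + 5, |w| ≤ 4r^4 + 5 on |z|=r, giving M(r) ≤ e^{4r^4 + 5} and ρ ≤ 4. For the lower bound, choose z on |z|=r with 4z^4 purely imaginary of modulus 4r^4; then |cos(4z^4 + 5)| grows like e^{4r^4}/2, so ρ ≥ 4. Hence ρ = 4.
Therefore ρ = 4.

Order ρ = 4.


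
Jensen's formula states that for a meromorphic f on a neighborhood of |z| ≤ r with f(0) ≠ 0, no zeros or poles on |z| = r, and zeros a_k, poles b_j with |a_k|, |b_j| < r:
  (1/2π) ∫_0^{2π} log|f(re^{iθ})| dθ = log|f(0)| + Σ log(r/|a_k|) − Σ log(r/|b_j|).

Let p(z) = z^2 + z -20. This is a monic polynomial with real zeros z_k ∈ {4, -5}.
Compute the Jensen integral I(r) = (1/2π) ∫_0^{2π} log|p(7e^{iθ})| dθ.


Zeros: -5, 4; r = 7.
Inside |z| < r: -5, 4. Outside (|z| ≥ r): ∅.
p(0) = -20, so log|p(0)| = log(20) = 2.9957.
Apply Jensen: I(r) = log|p(0)| + Σ_k log(r/|z_k|), summed over zeros inside |z| < r.
  log(r/|z_k|) for z_k = 4: log(7/4) = 0.5596
  log(r/|z_k|) for z_k = -5: log(7/5) = 0.3365
Sum over inside zeros: 0.8961.
I(r) = log|p(0)| + (inside sum) = 2.9957 + 0.8961 = 3.8918.
Closed form (all zeros inside, monic): I(r) = n·log(r) = 2·log(7) = 3.8918. ✓

I(r) ≈ 3.8918.


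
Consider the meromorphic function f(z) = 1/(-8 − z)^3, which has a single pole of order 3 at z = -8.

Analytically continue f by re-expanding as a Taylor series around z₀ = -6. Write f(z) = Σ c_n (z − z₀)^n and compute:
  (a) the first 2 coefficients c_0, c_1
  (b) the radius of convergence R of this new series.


Let w = z − z₀, so z = z₀ + w.
Then -8 − z = -8 − (z₀ + w) = (-8 − z₀) − w = -2 − w.
f(z) = 1/(-2 − w)^3 = (1/(-2)^3) · (1 − w/(-2))^{−3}.
By the binomial series (1−u)^{−3} = Σ_{n≥0} C(n+2, 2) u^n for |u|<1, with u = w/(-2):
  c_n = C(n+2, 2) / (-2)^(n+3).
  c_0 = 1/(-2)^3 = -1/8.
  c_1 = 3/(-2)^4 = 3/16.
The series is valid for |w/d| < 1, i.e. |z − z₀| < |d|.
Radius of convergence: R = |-8 − z₀| = |-2| = 2 (distance from z₀ to the singularity z = -8).

c_0 = -1/8, c_1 = 3/16; R = 2.


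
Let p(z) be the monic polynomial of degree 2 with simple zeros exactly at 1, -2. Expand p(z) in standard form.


The polynomial is p(z) = ∏_{α ∈ S} (z − α), where S = {1, -2}.
Expanding the product yields: p(z) = z^2 + z -2.
The resulting polynomial has degree 2 and real coefficients as required.

p(z) = z^2 + z -2.


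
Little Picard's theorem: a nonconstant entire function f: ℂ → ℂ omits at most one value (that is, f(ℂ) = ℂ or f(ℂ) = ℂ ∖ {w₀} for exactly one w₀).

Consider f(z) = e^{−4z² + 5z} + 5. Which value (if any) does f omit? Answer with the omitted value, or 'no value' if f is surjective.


Little Picard bounds the complement of f(ℂ) to at most one point.
The exponent g(z) = −4z² + 5z is a nonconstant polynomial, hence surjective onto ℂ. So e^{g(z)} takes every value in {e^w : w ∈ ℂ} = ℂ ∖ {0}. Adding 5 shifts the range to ℂ ∖ {5}. f omits exactly 5.

Omitted value: 5.


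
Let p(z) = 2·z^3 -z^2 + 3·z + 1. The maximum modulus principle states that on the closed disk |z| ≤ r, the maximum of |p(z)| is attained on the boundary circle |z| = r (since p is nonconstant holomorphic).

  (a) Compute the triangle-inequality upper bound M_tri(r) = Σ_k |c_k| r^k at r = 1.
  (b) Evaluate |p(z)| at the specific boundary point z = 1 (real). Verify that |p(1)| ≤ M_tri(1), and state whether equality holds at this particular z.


Coefficients: c_0 = 1, c_1 = 3, c_2 = -1, c_3 = 2. Radius r = 1.
Part (a). Triangle bound: M_tri(r) = Σ_k |c_k| r^k
  = |1|·1^0 + |3|·1^1 + |-1|·1^2 + |2|·1^3
  = 1 + 3 + 1 + 2 = 7.
This bounds M(r) := max_{|z|=r} |p(z)| from above; equality holds iff all terms c_k z^k can be made to align in phase at a single z on |z|=r.
Part (b). At z = 1 (real, on the circle |z| = r):
  p(1) = (1)·1^0 + (3)·1^1 + (-1)·1^2 + (2)·1^3 = 5.
  |p(1)| = 5.
Check: |p(1)| = 5 ≤ 7 = M_tri(1). ✓ Equality does not hold at z = 1 (the coefficients have mixed signs, so the terms do not all align in phase there).

M_tri(1) = 7; |p(1)| = 5; equality at z=1: no.


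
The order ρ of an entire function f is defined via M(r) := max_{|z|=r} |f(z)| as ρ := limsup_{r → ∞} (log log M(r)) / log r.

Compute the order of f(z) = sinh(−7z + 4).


sinh(w) is a linear combination of e^{iw} and e^{−iw} (or e^w, e^{−w} in the hyperbolic case), so |sinh(w)| ≤ e^{|w|}. With w = −7z + 4, |w| ≤ 7|z| + 4 = 7r + 4 on |z| = r, giving M(r) ≤ e^{7r + 4}, so ρ ≤ 1. On a suitable ray (z = it for sin/cos; z = t for sinh/cosh, t real → ∞), |sinh(−7z + 4)| grows like e^{7|t|}/2, so ρ ≥ 1. Hence ρ = 1.
Therefore ρ = 1.

Order ρ = 1.


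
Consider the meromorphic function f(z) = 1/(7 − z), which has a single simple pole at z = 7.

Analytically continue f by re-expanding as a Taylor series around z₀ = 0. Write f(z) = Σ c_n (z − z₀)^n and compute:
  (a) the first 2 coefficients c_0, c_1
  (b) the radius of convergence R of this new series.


Let w = z − z₀, so z = z₀ + w.
Then 7 − z = 7 − (z₀ + w) = (7 − z₀) − w = 7 − w.
f(z) = 1/(7 − w) = (1/(7)) · 1/(1 − w/(7)) = Σ_{n≥0} w^n / (7)^(n+1).
So c_n = 1/(7)^(n+1):
  c_0 = 1/(7)^1 = 1/7.
  c_1 = 1/(7)^2 = 1/49.
The series is valid for |w/d| < 1, i.e. |z − z₀| < |d|.
Radius of convergence: R = |7 − z₀| = |7| = 7 (distance from z₀ to the singularity z = 7).

c_0 = 1/7, c_1 = 1/49; R = 7.


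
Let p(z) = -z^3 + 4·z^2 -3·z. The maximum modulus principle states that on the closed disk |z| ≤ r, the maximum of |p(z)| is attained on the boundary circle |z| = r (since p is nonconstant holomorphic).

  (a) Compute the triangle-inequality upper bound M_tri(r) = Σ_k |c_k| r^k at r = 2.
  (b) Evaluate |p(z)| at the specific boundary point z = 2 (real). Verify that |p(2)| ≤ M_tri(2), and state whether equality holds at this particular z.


Coefficients: c_0 = 0, c_1 = -3, c_2 = 4, c_3 = -1. Radius r = 2.
Part (a). Triangle bound: M_tri(r) = Σ_k |c_k| r^k
  = |0|·2^0 + |-3|·2^1 + |4|·2^2 + |-1|·2^3
  = 0 + 6 + 16 + 8 = 30.
This bounds M(r) := max_{|z|=r} |p(z)| from above; equality holds iff all terms c_k z^k can be made to align in phase at a single z on |z|=r.
Part (b). At z = 2 (real, on the circle |z| = r):
  p(2) = (0)·2^0 + (-3)·2^1 + (4)·2^2 + (-1)·2^3 = 2.
  |p(2)| = 2.
Check: |p(2)| = 2 ≤ 30 = M_tri(2). ✓ Equality does not hold at z = 2 (the coefficients have mixed signs, so the terms do not all align in phase there).

M_tri(2) = 30; |p(2)| = 2; equality at z=2: no.


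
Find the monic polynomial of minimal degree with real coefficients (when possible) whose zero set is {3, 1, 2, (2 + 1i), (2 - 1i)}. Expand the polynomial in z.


The polynomial is p(z) = ∏_{α ∈ S} (z − α), where S = {3, 1, 2, (2 + 1i), (2 - 1i)}.
Expanding the product yields: p(z) = z^5 -10·z^4 + 40·z^3 -80·z^2 + 79·z -30.
Note conjugate pairs combine to real quadratics: (z − (2+1i))(z − (2−1i)) = z² − 4z + 5.
The resulting polynomial has degree 5 and real coefficients as required.

p(z) = z^5 -10·z^4 + 40·z^3 -80·z^2 + 79·z -30.


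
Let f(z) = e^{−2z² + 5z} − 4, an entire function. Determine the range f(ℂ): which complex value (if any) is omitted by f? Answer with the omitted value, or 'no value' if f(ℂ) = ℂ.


Little Picard bounds the complement of f(ℂ) to at most one point.
The exponent g(z) = −2z² + 5z is a nonconstant polynomial, hence surjective onto ℂ. So e^{g(z)} takes every value in {e^w : w ∈ ℂ} = ℂ ∖ {0}. Adding -4 shifts the range to ℂ ∖ {-4}. f omits exactly -4.

Omitted value: -4.


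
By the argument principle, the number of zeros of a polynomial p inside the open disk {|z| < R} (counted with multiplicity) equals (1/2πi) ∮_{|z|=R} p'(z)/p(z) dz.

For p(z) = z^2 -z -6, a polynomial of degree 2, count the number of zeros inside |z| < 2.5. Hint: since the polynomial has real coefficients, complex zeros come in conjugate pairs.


The zeros of p are: 3, -2.
Their magnitudes are: 3, 2.
Zeros with |z| < R = 2.5: -2.
Count = 1.
By the argument principle, (1/2πi) ∮_{|z|=R} p'(z)/p(z) dz equals exactly this count.

Number of zeros inside |z| < 2.5: 1.


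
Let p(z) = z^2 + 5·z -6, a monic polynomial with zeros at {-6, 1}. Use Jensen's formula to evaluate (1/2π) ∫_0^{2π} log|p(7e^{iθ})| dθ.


Zeros: -6, 1; r = 7.
Inside |z| < r: -6, 1. Outside (|z| ≥ r): ∅.
p(0) = -6, so log|p(0)| = log(6) = 1.7918.
Apply Jensen: I(r) = log|p(0)| + Σ_k log(r/|z_k|), summed over zeros inside |z| < r.
  log(r/|z_k|) for z_k = -6: log(7/6) = 0.1542
  log(r/|z_k|) for z_k = 1: log(7/1) = 1.9459
Sum over inside zeros: 2.1001.
I(r) = log|p(0)| + (inside sum) = 1.7918 + 2.1001 = 3.8918.
Closed form (all zeros inside, monic): I(r) = n·log(r) = 2·log(7) = 3.8918. ✓

I(r) ≈ 3.8918.


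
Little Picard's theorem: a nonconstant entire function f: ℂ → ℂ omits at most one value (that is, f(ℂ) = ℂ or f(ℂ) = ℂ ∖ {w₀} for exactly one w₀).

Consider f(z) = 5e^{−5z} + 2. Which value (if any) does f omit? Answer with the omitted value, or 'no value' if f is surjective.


Little Picard bounds the complement of f(ℂ) to at most one point.
e^{−5z} is never zero on ℂ, so 5·e^{−5z} takes every value in ℂ ∖ {0}. Adding 2 shifts the range to ℂ ∖ {2}. Thus f omits exactly the value 2.

Omitted value: 2.


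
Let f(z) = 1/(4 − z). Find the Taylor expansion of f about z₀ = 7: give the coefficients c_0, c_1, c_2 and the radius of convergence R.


Let w = z − z₀, so z = z₀ + w.
Then 4 − z = 4 − (z₀ + w) = (4 − z₀) − w = -3 − w.
f(z) = 1/(-3 − w) = (1/(-3)) · 1/(1 − w/(-3)) = Σ_{n≥0} w^n / (-3)^(n+1).
So c_n = 1/(-3)^(n+1):
  c_0 = 1/(-3)^1 = -1/3.
  c_1 = 1/(-3)^2 = 1/9.
  c_2 = 1/(-3)^3 = -1/27.
The series is valid for |w/d| < 1, i.e. |z − z₀| < |d|.
Radius of convergence: R = |4 − z₀| = |-3| = 3 (distance from z₀ to the singularity z = 4).

c_0 = -1/3, c_1 = 1/9, c_2 = -1/27; R = 3.


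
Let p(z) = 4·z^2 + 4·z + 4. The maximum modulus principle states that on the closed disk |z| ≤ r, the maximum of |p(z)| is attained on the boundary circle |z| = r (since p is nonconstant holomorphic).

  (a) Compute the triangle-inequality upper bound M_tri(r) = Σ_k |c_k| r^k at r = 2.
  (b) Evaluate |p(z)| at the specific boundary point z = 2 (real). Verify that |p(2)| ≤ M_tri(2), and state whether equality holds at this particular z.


Coefficients: c_0 = 4, c_1 = 4, c_2 = 4. Radius r = 2.
Part (a). Triangle bound: M_tri(r) = Σ_k |c_k| r^k
  = |4|·2^0 + |4|·2^1 + |4|·2^2
  = 4 + 8 + 16 = 28.
This bounds M(r) := max_{|z|=r} |p(z)| from above; equality holds iff all terms c_k z^k can be made to align in phase at a single z on |z|=r.
Part (b). At z = 2 (real, on the circle |z| = r):
  p(2) = (4)·2^0 + (4)·2^1 + (4)·2^2 = 28.
  |p(2)| = 28.
Since all nonzero coefficients share the same sign, |p(2)| = 28 = M_tri(2); the triangle bound is attained at z = 2, so in fact M(r) = 28.

M_tri(2) = 28; |p(2)| = 28; equality at z=2: yes.


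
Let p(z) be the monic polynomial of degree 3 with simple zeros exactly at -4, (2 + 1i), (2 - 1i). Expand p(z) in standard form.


The polynomial is p(z) = ∏_{α ∈ S} (z − α), where S = {-4, (2 + 1i), (2 - 1i)}.
Expanding the product yields: p(z) = z^3 -11·z + 20.
Note conjugate pairs combine to real quadratics: (z − (2+1i))(z − (2−1i)) = z² − 4z + 5.
The resulting polynomial has degree 3 and real coefficients as required.

p(z) = z^3 -11·z + 20.


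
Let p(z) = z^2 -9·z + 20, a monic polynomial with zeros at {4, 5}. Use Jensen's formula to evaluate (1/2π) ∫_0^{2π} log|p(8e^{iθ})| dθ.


Zeros: 4, 5; r = 8.
Inside |z| < r: 4, 5. Outside (|z| ≥ r): ∅.
p(0) = 20, so log|p(0)| = log(20) = 2.9957.
Apply Jensen: I(r) = log|p(0)| + Σ_k log(r/|z_k|), summed over zeros inside |z| < r.
  log(r/|z_k|) for z_k = 4: log(8/4) = 0.6931
  log(r/|z_k|) for z_k = 5: log(8/5) = 0.4700
Sum over inside zeros: 1.1632.
I(r) = log|p(0)| + (inside sum) = 2.9957 + 1.1632 = 4.1589.
Closed form (all zeros inside, monic): I(r) = n·log(r) = 2·log(8) = 4.1589. ✓

I(r) ≈ 4.1589.


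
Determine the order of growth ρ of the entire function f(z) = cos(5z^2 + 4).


Write cos(w) = (e^{iw} ± e^{−iw})/(2 or 2i), so |cos(w)| ≤ e^{|w|}. With w = 5z^2 + 4, |w| ≤ 5r^2 + 4 on |z|=r, giving M(r) ≤ e^{5r^2 + 4} and ρ ≤ 2. For the lower bound, choose z on |z|=r with 5z^2 purely imaginary of modulus 5r^2; then |cos(5z^2 + 4)| grows like e^{5r^2}/2, so ρ ≥ 2. Hence ρ = 2.
Therefore ρ = 2.

Order ρ = 2.


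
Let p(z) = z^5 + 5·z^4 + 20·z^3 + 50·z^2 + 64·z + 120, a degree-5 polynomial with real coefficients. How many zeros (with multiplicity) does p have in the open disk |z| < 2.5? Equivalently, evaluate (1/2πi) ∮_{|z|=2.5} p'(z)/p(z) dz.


The zeros of p are: (0 + 2i), (0 - 2i), -3, (-1 + 3i), (-1 - 3i).
Their magnitudes are: 2, 2, 3, 3.162, 3.162.
Zeros with |z| < R = 2.5: (0 + 2i), (0 - 2i).
Count = 2.
By the argument principle, (1/2πi) ∮_{|z|=R} p'(z)/p(z) dz equals exactly this count.

Number of zeros inside |z| < 2.5: 2.


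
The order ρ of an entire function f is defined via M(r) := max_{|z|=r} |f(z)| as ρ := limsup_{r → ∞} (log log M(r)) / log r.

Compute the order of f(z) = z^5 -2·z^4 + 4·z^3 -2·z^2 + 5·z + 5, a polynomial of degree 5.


|f(z)| ≤ Σ|c_k|·r^k = O(r^5) as r → ∞. Polynomial growth is O(e^{r^ε}) for every ε > 0 (since r^5/e^{r^ε} → 0), so ρ ≤ ε for all ε > 0, i.e. ρ = 0. Every nonconstant polynomial has order 0.
Therefore ρ = 0.

Order ρ = 0.


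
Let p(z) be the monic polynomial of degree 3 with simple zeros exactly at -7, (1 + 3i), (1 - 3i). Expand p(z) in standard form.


The polynomial is p(z) = ∏_{α ∈ S} (z − α), where S = {-7, (1 + 3i), (1 - 3i)}.
Expanding the product yields: p(z) = z^3 + 5·z^2 -4·z + 70.
Note conjugate pairs combine to real quadratics: (z − (1+3i))(z − (1−3i)) = z² − 2z + 10.
The resulting polynomial has degree 3 and real coefficients as required.

p(z) = z^3 + 5·z^2 -4·z + 70.


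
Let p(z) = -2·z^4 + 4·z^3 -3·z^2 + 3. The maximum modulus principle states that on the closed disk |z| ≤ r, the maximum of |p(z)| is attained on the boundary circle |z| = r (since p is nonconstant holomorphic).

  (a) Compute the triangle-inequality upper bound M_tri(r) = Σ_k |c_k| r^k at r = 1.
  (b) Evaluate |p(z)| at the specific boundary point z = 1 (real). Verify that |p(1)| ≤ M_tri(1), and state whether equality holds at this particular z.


Coefficients: c_0 = 3, c_1 = 0, c_2 = -3, c_3 = 4, c_4 = -2. Radius r = 1.
Part (a). Triangle bound: M_tri(r) = Σ_k |c_k| r^k
  = |3|·1^0 + |0|·1^1 + |-3|·1^2 + |4|·1^3 + |-2|·1^4
  = 3 + 0 + 3 + 4 + 2 = 12.
This bounds M(r) := max_{|z|=r} |p(z)| from above; equality holds iff all terms c_k z^k can be made to align in phase at a single z on |z|=r.
Part (b). At z = 1 (real, on the circle |z| = r):
  p(1) = (3)·1^0 + (0)·1^1 + (-3)·1^2 + (4)·1^3 + (-2)·1^4 = 2.
  |p(1)| = 2.
Check: |p(1)| = 2 ≤ 12 = M_tri(1). ✓ Equality does not hold at z = 1 (the coefficients have mixed signs, so the terms do not all align in phase there).

M_tri(1) = 12; |p(1)| = 2; equality at z=1: no.


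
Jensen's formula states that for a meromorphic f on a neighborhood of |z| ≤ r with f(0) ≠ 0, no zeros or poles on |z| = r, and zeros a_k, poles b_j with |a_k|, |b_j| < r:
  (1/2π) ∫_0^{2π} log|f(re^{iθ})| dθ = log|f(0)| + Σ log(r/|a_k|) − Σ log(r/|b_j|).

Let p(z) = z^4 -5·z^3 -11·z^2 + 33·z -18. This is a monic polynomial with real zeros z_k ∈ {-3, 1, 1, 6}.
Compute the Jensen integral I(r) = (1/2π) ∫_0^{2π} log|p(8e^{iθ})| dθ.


Zeros: -3, 1, 1, 6; r = 8.
Inside |z| < r: -3, 1, 1, 6. Outside (|z| ≥ r): ∅.
p(0) = -18, so log|p(0)| = log(18) = 2.8904.
Apply Jensen: I(r) = log|p(0)| + Σ_k log(r/|z_k|), summed over zeros inside |z| < r.
  log(r/|z_k|) for z_k = -3: log(8/3) = 0.9808
  log(r/|z_k|) for z_k = 1: log(8/1) = 2.0794
  log(r/|z_k|) for z_k = 1: log(8/1) = 2.0794
  log(r/|z_k|) for z_k = 6: log(8/6) = 0.2877
Sum over inside zeros: 5.4274.
I(r) = log|p(0)| + (inside sum) = 2.8904 + 5.4274 = 8.3178.
Closed form (all zeros inside, monic): I(r) = n·log(r) = 4·log(8) = 8.3178. ✓

I(r) ≈ 8.3178.


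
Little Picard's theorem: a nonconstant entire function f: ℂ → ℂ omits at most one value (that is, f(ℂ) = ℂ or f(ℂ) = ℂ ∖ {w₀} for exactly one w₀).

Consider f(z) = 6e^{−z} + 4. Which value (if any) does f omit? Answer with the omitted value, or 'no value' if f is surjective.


Little Picard bounds the complement of f(ℂ) to at most one point.
e^{−z} is never zero on ℂ, so 6·e^{−z} takes every value in ℂ ∖ {0}. Adding 4 shifts the range to ℂ ∖ {4}. Thus f omits exactly the value 4.

Omitted value: 4.


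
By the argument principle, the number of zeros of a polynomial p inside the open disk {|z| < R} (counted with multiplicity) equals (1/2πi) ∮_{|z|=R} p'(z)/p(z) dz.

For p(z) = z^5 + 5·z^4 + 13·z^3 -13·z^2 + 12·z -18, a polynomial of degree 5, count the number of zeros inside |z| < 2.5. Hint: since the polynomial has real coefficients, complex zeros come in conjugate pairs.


The zeros of p are: 1, (-3 + 3i), (-3 - 3i), (0 + 1i), (0 - 1i).
Their magnitudes are: 1, 4.243, 4.243, 1, 1.
Zeros with |z| < R = 2.5: 1, (0 + 1i), (0 - 1i).
Count = 3.
By the argument principle, (1/2πi) ∮_{|z|=R} p'(z)/p(z) dz equals exactly this count.

Number of zeros inside |z| < 2.5: 3.


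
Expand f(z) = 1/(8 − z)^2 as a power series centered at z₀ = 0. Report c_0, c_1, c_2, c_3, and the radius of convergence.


Let w = z − z₀, so z = z₀ + w.
Then 8 − z = 8 − (z₀ + w) = (8 − z₀) − w = 8 − w.
f(z) = 1/(8 − w)^2 = (1/(8)^2) · (1 − w/(8))^{−2}.
By the binomial series (1−u)^{−2} = Σ_{n≥0} C(n+1, 1) u^n for |u|<1, with u = w/(8):
  c_n = C(n+1, 1) / (8)^(n+2).
  c_0 = 1/(8)^2 = 1/64.
  c_1 = 2/(8)^3 = 1/256.
  c_2 = 3/(8)^4 = 3/4096.
  c_3 = 4/(8)^5 = 1/8192.
The series is valid for |w/d| < 1, i.e. |z − z₀| < |d|.
Radius of convergence: R = |8 − z₀| = |8| = 8 (distance from z₀ to the singularity z = 8).

c_0 = 1/64, c_1 = 1/256, c_2 = 3/4096, c_3 = 1/8192; R = 8.


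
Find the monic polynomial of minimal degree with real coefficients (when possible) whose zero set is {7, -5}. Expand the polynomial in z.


The polynomial is p(z) = ∏_{α ∈ S} (z − α), where S = {7, -5}.
Expanding the product yields: p(z) = z^2 -2·z -35.
The resulting polynomial has degree 2 and real coefficients as required.

p(z) = z^2 -2·z -35.


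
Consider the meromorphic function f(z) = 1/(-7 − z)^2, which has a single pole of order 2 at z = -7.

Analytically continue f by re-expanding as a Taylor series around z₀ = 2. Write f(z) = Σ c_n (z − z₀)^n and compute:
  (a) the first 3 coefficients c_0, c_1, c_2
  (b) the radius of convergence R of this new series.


Let w = z − z₀, so z = z₀ + w.
Then -7 − z = -7 − (z₀ + w) = (-7 − z₀) − w = -9 − w.
f(z) = 1/(-9 − w)^2 = (1/(-9)^2) · (1 − w/(-9))^{−2}.
By the binomial series (1−u)^{−2} = Σ_{n≥0} C(n+1, 1) u^n for |u|<1, with u = w/(-9):
  c_n = C(n+1, 1) / (-9)^(n+2).
  c_0 = 1/(-9)^2 = 1/81.
  c_1 = 2/(-9)^3 = -2/729.
  c_2 = 3/(-9)^4 = 1/2187.
The series is valid for |w/d| < 1, i.e. |z − z₀| < |d|.
Radius of convergence: R = |-7 − z₀| = |-9| = 9 (distance from z₀ to the singularity z = -7).

c_0 = 1/81, c_1 = -2/729, c_2 = 1/2187; R = 9.


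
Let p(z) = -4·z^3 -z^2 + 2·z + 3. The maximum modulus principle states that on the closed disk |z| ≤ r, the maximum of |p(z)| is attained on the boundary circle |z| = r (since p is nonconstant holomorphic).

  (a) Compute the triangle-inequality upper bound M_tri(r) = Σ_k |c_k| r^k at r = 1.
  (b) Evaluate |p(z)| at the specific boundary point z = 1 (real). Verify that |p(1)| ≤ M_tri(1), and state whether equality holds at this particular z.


Coefficients: c_0 = 3, c_1 = 2, c_2 = -1, c_3 = -4. Radius r = 1.
Part (a). Triangle bound: M_tri(r) = Σ_k |c_k| r^k
  = |3|·1^0 + |2|·1^1 + |-1|·1^2 + |-4|·1^3
  = 3 + 2 + 1 + 4 = 10.
This bounds M(r) := max_{|z|=r} |p(z)| from above; equality holds iff all terms c_k z^k can be made to align in phase at a single z on |z|=r.
Part (b). At z = 1 (real, on the circle |z| = r):
  p(1) = (3)·1^0 + (2)·1^1 + (-1)·1^2 + (-4)·1^3 = 0.
  |p(1)| = 0.
Check: |p(1)| = 0 ≤ 10 = M_tri(1). ✓ Equality does not hold at z = 1 (the coefficients have mixed signs, so the terms do not all align in phase there).

M_tri(1) = 10; |p(1)| = 0; equality at z=1: no.


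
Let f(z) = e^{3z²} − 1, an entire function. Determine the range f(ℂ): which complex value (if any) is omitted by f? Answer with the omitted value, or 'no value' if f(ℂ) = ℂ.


Little Picard bounds the complement of f(ℂ) to at most one point.
The exponent g(z) = 3z² is a nonconstant polynomial, hence surjective onto ℂ. So e^{g(z)} takes every value in {e^w : w ∈ ℂ} = ℂ ∖ {0}. Adding -1 shifts the range to ℂ ∖ {-1}. f omits exactly -1.

Omitted value: -1.


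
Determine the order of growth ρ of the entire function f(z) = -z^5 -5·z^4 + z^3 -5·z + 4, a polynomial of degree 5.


|f(z)| ≤ Σ|c_k|·r^k = O(r^5) as r → ∞. Polynomial growth is O(e^{r^ε}) for every ε > 0 (since r^5/e^{r^ε} → 0), so ρ ≤ ε for all ε > 0, i.e. ρ = 0. Every nonconstant polynomial has order 0.
Therefore ρ = 0.

Order ρ = 0.


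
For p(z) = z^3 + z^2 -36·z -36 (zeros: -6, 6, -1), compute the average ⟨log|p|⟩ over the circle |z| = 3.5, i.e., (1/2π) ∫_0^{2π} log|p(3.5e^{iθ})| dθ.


Zeros: -6, -1, 6; r = 3.5.
Inside |z| < r: -1. Outside (|z| ≥ r): -6, 6.
p(0) = -36, so log|p(0)| = log(36) = 3.5835.
Apply Jensen: I(r) = log|p(0)| + Σ_k log(r/|z_k|), summed over zeros inside |z| < r.
  log(r/|z_k|) for z_k = -1: log(3.5/1) = 1.2528
  Outside zeros (-6, 6) contribute nothing to the Jensen sum.
Sum over inside zeros: 1.2528.
I(r) = log|p(0)| + (inside sum) = 3.5835 + 1.2528 = 4.8363.
Note: since some zeros are outside |z| ≤ r, the simplified n·log(r) form does NOT apply — only the inside zeros contribute.

I(r) ≈ 4.8363.


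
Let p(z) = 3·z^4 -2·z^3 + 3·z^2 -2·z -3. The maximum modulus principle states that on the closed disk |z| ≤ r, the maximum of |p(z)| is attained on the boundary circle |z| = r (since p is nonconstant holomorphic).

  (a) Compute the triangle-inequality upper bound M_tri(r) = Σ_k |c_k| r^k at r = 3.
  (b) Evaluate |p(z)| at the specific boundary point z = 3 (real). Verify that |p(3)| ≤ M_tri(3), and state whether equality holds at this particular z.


Coefficients: c_0 = -3, c_1 = -2, c_2 = 3, c_3 = -2, c_4 = 3. Radius r = 3.
Part (a). Triangle bound: M_tri(r) = Σ_k |c_k| r^k
  = |-3|·3^0 + |-2|·3^1 + |3|·3^2 + |-2|·3^3 + |3|·3^4
  = 3 + 6 + 27 + 54 + 243 = 333.
This bounds M(r) := max_{|z|=r} |p(z)| from above; equality holds iff all terms c_k z^k can be made to align in phase at a single z on |z|=r.
Part (b). At z = 3 (real, on the circle |z| = r):
  p(3) = (-3)·3^0 + (-2)·3^1 + (3)·3^2 + (-2)·3^3 + (3)·3^4 = 207.
  |p(3)| = 207.
Check: |p(3)| = 207 ≤ 333 = M_tri(3). ✓ Equality does not hold at z = 3 (the coefficients have mixed signs, so the terms do not all align in phase there).

M_tri(3) = 333; |p(3)| = 207; equality at z=3: no.


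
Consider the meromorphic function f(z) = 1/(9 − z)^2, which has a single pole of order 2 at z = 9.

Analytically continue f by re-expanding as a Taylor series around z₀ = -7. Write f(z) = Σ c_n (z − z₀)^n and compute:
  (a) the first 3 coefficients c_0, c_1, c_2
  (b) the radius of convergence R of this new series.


Let w = z − z₀, so z = z₀ + w.
Then 9 − z = 9 − (z₀ + w) = (9 − z₀) − w = 16 − w.
f(z) = 1/(16 − w)^2 = (1/(16)^2) · (1 − w/(16))^{−2}.
By the binomial series (1−u)^{−2} = Σ_{n≥0} C(n+1, 1) u^n for |u|<1, with u = w/(16):
  c_n = C(n+1, 1) / (16)^(n+2).
  c_0 = 1/(16)^2 = 1/256.
  c_1 = 2/(16)^3 = 1/2048.
  c_2 = 3/(16)^4 = 3/65536.
The series is valid for |w/d| < 1, i.e. |z − z₀| < |d|.
Radius of convergence: R = |9 − z₀| = |16| = 16 (distance from z₀ to the singularity z = 9).

c_0 = 1/256, c_1 = 1/2048, c_2 = 3/65536; R = 16.


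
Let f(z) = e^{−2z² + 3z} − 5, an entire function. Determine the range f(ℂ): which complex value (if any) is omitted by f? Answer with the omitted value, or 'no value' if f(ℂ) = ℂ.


Little Picard bounds the complement of f(ℂ) to at most one point.
The exponent g(z) = −2z² + 3z is a nonconstant polynomial, hence surjective onto ℂ. So e^{g(z)} takes every value in {e^w : w ∈ ℂ} = ℂ ∖ {0}. Adding -5 shifts the range to ℂ ∖ {-5}. f omits exactly -5.

Omitted value: -5.


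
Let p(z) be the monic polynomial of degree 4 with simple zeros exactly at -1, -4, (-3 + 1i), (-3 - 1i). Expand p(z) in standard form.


The polynomial is p(z) = ∏_{α ∈ S} (z − α), where S = {-1, -4, (-3 + 1i), (-3 - 1i)}.
Expanding the product yields: p(z) = z^4 + 11·z^3 + 44·z^2 + 74·z + 40.
Note conjugate pairs combine to real quadratics: (z − (-3+1i))(z − (-3−1i)) = z² + 6z + 10.
The resulting polynomial has degree 4 and real coefficients as required.

p(z) = z^4 + 11·z^3 + 44·z^2 + 74·z + 40.


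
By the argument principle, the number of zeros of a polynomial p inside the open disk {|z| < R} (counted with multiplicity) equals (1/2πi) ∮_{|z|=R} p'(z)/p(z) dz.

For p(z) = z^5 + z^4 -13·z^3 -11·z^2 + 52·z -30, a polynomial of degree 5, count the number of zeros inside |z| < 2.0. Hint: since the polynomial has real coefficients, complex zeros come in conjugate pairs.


The zeros of p are: 3, 1, (-3 + 1i), (-3 - 1i), 1.
Their magnitudes are: 3, 1, 3.162, 3.162, 1.
Zeros with |z| < R = 2.0: 1, 1.
Count = 2.
By the argument principle, (1/2πi) ∮_{|z|=R} p'(z)/p(z) dz equals exactly this count.

Number of zeros inside |z| < 2.0: 2.


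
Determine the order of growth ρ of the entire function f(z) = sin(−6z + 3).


sin(w) is a linear combination of e^{iw} and e^{−iw} (or e^w, e^{−w} in the hyperbolic case), so |sin(w)| ≤ e^{|w|}. With w = −6z + 3, |w| ≤ 6|z| + 3 = 6r + 3 on |z| = r, giving M(r) ≤ e^{6r + 3}, so ρ ≤ 1. On a suitable ray (z = it for sin/cos; z = t for sinh/cosh, t real → ∞), |sin(−6z + 3)| grows like e^{6|t|}/2, so ρ ≥ 1. Hence ρ = 1.
Therefore ρ = 1.

Order ρ = 1.


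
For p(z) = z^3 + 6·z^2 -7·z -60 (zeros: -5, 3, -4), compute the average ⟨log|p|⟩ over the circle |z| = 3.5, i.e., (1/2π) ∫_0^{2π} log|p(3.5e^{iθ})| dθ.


Zeros: -5, -4, 3; r = 3.5.
Inside |z| < r: 3. Outside (|z| ≥ r): -5, -4.
p(0) = -60, so log|p(0)| = log(60) = 4.0943.
Apply Jensen: I(r) = log|p(0)| + Σ_k log(r/|z_k|), summed over zeros inside |z| < r.
  log(r/|z_k|) for z_k = 3: log(3.5/3) = 0.1542
  Outside zeros (-5, -4) contribute nothing to the Jensen sum.
Sum over inside zeros: 0.1542.
I(r) = log|p(0)| + (inside sum) = 4.0943 + 0.1542 = 4.2485.
Note: since some zeros are outside |z| ≤ r, the simplified n·log(r) form does NOT apply — only the inside zeros contribute.

I(r) ≈ 4.2485.


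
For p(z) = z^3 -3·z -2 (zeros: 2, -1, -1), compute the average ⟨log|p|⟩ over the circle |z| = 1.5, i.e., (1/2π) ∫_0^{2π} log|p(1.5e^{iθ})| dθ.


Zeros: -1, -1, 2; r = 1.5.
Inside |z| < r: -1, -1. Outside (|z| ≥ r): 2.
p(0) = -2, so log|p(0)| = log(2) = 0.6931.
Apply Jensen: I(r) = log|p(0)| + Σ_k log(r/|z_k|), summed over zeros inside |z| < r.
  log(r/|z_k|) for z_k = -1: log(1.5/1) = 0.4055
  log(r/|z_k|) for z_k = -1: log(1.5/1) = 0.4055
  Outside zeros (2) contribute nothing to the Jensen sum.
Sum over inside zeros: 0.8109.
I(r) = log|p(0)| + (inside sum) = 0.6931 + 0.8109 = 1.5041.
Note: since some zeros are outside |z| ≤ r, the simplified n·log(r) form does NOT apply — only the inside zeros contribute.

I(r) ≈ 1.5041.


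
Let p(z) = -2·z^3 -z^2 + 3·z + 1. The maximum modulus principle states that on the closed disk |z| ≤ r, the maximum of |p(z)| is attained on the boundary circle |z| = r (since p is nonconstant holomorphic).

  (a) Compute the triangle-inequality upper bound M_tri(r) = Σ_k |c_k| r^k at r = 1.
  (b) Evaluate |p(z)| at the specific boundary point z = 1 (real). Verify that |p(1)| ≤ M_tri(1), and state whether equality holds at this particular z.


Coefficients: c_0 = 1, c_1 = 3, c_2 = -1, c_3 = -2. Radius r = 1.
Part (a). Triangle bound: M_tri(r) = Σ_k |c_k| r^k
  = |1|·1^0 + |3|·1^1 + |-1|·1^2 + |-2|·1^3
  = 1 + 3 + 1 + 2 = 7.
This bounds M(r) := max_{|z|=r} |p(z)| from above; equality holds iff all terms c_k z^k can be made to align in phase at a single z on |z|=r.
Part (b). At z = 1 (real, on the circle |z| = r):
  p(1) = (1)·1^0 + (3)·1^1 + (-1)·1^2 + (-2)·1^3 = 1.
  |p(1)| = 1.
Check: |p(1)| = 1 ≤ 7 = M_tri(1). ✓ Equality does not hold at z = 1 (the coefficients have mixed signs, so the terms do not all align in phase there).

M_tri(1) = 7; |p(1)| = 1; equality at z=1: no.


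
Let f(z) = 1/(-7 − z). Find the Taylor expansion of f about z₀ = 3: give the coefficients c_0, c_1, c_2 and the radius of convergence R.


Let w = z − z₀, so z = z₀ + w.
Then -7 − z = -7 − (z₀ + w) = (-7 − z₀) − w = -10 − w.
f(z) = 1/(-10 − w) = (1/(-10)) · 1/(1 − w/(-10)) = Σ_{n≥0} w^n / (-10)^(n+1).
So c_n = 1/(-10)^(n+1):
  c_0 = 1/(-10)^1 = -1/10.
  c_1 = 1/(-10)^2 = 1/100.
  c_2 = 1/(-10)^3 = -1/1000.
The series is valid for |w/d| < 1, i.e. |z − z₀| < |d|.
Radius of convergence: R = |-7 − z₀| = |-10| = 10 (distance from z₀ to the singularity z = -7).

c_0 = -1/10, c_1 = 1/100, c_2 = -1/1000; R = 10.


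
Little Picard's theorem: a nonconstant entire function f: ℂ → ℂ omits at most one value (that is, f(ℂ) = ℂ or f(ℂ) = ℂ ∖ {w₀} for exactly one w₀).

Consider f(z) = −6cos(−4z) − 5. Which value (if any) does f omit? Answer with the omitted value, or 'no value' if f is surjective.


Little Picard bounds the complement of f(ℂ) to at most one point.
cos is entire and surjective onto ℂ: for every w ∈ ℂ, cos(ζ) = w has a solution ζ ∈ ℂ (e.g., via the complex inverse arccos). With ζ = −4z this gives z = ζ/(-4). Then -6·cos(−4z) takes every value in -6·ℂ = ℂ, and adding -5 is a bijection of ℂ. So f is surjective and omits no value. (Note: only on the real line is cos bounded by [−1, 1].)

Omitted value: no value.


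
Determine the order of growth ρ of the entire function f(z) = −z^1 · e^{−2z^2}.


M(r) = max_{|z|=r} |-1|·|z|^1·|e^{−2z^2}| = 1·r^1 · e^{2r^2} (the factors attain their maxima compatibly on |z|=r). Then log M(r) = log 1 + 1·log r + 2r^2, dominated by the last term, so log log M(r) ~ 2·log r. The polynomial factor -1z^1 contributes only a log r term and does not affect the order. ρ = 2.
Therefore ρ = 2.

Order ρ = 2.


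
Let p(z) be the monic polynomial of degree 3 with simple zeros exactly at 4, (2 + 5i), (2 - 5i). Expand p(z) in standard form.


The polynomial is p(z) = ∏_{α ∈ S} (z − α), where S = {4, (2 + 5i), (2 - 5i)}.
Expanding the product yields: p(z) = z^3 -8·z^2 + 45·z -116.
Note conjugate pairs combine to real quadratics: (z − (2+5i))(z − (2−5i)) = z² − 4z + 29.
The resulting polynomial has degree 3 and real coefficients as required.

p(z) = z^3 -8·z^2 + 45·z -116.


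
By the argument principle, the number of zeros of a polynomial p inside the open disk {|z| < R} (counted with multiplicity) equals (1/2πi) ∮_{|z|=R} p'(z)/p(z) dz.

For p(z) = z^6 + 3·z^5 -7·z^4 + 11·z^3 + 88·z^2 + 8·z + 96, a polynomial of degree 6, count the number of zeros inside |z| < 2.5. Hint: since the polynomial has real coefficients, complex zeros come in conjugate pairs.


The zeros of p are: -3, -4, (2 + 2i), (2 - 2i), (0 + 1i), (0 - 1i).
Their magnitudes are: 3, 4, 2.828, 2.828, 1, 1.
Zeros with |z| < R = 2.5: (0 + 1i), (0 - 1i).
Count = 2.
By the argument principle, (1/2πi) ∮_{|z|=R} p'(z)/p(z) dz equals exactly this count.

Number of zeros inside |z| < 2.5: 2.


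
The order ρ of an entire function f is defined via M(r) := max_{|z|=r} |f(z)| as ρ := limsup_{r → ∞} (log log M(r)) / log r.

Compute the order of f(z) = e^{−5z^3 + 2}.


|e^{−5z^3 + 2}| = e^{Re(-5·z^3) + 2} ≤ e^{5|z|^3 + 2} = e^{5r^3 + 2} on |z| = r, so ρ ≤ 3. Choosing z on |z|=r so that -5·z^3 is real positive (always possible by picking arg z appropriately) gives |f(z)| = e^{5r^3 + 2}, matching the bound. The additive constant 2 does not affect log log M(r) ~ 3·log r. Hence ρ = 3.
Therefore ρ = 3.

Order ρ = 3.


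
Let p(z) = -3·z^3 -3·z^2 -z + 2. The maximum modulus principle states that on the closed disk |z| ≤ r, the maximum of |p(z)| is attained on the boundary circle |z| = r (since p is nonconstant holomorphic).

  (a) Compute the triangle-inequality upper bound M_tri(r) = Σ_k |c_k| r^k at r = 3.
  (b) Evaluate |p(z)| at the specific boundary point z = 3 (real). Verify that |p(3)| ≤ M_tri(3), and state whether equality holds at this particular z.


Coefficients: c_0 = 2, c_1 = -1, c_2 = -3, c_3 = -3. Radius r = 3.
Part (a). Triangle bound: M_tri(r) = Σ_k |c_k| r^k
  = |2|·3^0 + |-1|·3^1 + |-3|·3^2 + |-3|·3^3
  = 2 + 3 + 27 + 81 = 113.
This bounds M(r) := max_{|z|=r} |p(z)| from above; equality holds iff all terms c_k z^k can be made to align in phase at a single z on |z|=r.
Part (b). At z = 3 (real, on the circle |z| = r):
  p(3) = (2)·3^0 + (-1)·3^1 + (-3)·3^2 + (-3)·3^3 = -109.
  |p(3)| = 109.
Check: |p(3)| = 109 ≤ 113 = M_tri(3). ✓ Equality does not hold at z = 3 (the coefficients have mixed signs, so the terms do not all align in phase there).

M_tri(3) = 113; |p(3)| = 109; equality at z=3: no.


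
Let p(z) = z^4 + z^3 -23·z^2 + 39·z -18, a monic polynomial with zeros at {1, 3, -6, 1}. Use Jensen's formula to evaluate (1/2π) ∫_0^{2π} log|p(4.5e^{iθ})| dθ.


Zeros: -6, 1, 1, 3; r = 4.5.
Inside |z| < r: 1, 1, 3. Outside (|z| ≥ r): -6.
p(0) = -18, so log|p(0)| = log(18) = 2.8904.
Apply Jensen: I(r) = log|p(0)| + Σ_k log(r/|z_k|), summed over zeros inside |z| < r.
  log(r/|z_k|) for z_k = 1: log(4.5/1) = 1.5041
  log(r/|z_k|) for z_k = 3: log(4.5/3) = 0.4055
  log(r/|z_k|) for z_k = 1: log(4.5/1) = 1.5041
  Outside zeros (-6) contribute nothing to the Jensen sum.
Sum over inside zeros: 3.4136.
I(r) = log|p(0)| + (inside sum) = 2.8904 + 3.4136 = 6.3040.
Note: since some zeros are outside |z| ≤ r, the simplified n·log(r) form does NOT apply — only the inside zeros contribute.

I(r) ≈ 6.3040.


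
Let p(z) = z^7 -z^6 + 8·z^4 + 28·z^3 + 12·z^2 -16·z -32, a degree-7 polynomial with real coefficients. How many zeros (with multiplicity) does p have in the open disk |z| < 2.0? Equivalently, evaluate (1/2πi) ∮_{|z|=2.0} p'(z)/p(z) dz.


The zeros of p are: (-1 + 1i), (-1 - 1i), 1, (-1 + 1i), (-1 - 1i), (2 + 2i), (2 - 2i).
Their magnitudes are: 1.414, 1.414, 1, 1.414, 1.414, 2.828, 2.828.
Zeros with |z| < R = 2.0: (-1 + 1i), (-1 - 1i), 1, (-1 + 1i), (-1 - 1i).
Count = 5.
By the argument principle, (1/2πi) ∮_{|z|=R} p'(z)/p(z) dz equals exactly this count.

Number of zeros inside |z| < 2.0: 5.


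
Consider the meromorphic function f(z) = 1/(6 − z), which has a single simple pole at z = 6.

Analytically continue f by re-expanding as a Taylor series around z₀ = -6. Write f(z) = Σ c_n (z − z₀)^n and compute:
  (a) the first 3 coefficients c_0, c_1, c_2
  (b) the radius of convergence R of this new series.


Let w = z − z₀, so z = z₀ + w.
Then 6 − z = 6 − (z₀ + w) = (6 − z₀) − w = 12 − w.
f(z) = 1/(12 − w) = (1/(12)) · 1/(1 − w/(12)) = Σ_{n≥0} w^n / (12)^(n+1).
So c_n = 1/(12)^(n+1):
  c_0 = 1/(12)^1 = 1/12.
  c_1 = 1/(12)^2 = 1/144.
  c_2 = 1/(12)^3 = 1/1728.
The series is valid for |w/d| < 1, i.e. |z − z₀| < |d|.
Radius of convergence: R = |6 − z₀| = |12| = 12 (distance from z₀ to the singularity z = 6).

c_0 = 1/12, c_1 = 1/144, c_2 = 1/1728; R = 12.
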